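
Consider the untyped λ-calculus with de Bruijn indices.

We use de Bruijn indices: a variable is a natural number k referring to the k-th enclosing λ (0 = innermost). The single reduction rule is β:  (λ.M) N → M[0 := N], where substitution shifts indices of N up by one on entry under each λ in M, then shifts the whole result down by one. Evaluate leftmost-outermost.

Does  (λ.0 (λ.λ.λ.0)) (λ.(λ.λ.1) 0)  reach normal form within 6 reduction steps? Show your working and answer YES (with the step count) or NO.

Answer: YES — reaches normal form λ.λ.λ.λ.0 in 3 ≤ 6 steps

Derivation:
  start: (λ.0 (λ.λ.λ.0)) (λ.(λ.λ.1) 0)
  [1] (λ.(λ.λ.1) 0) (λ.λ.λ.0)
  [2] (λ.λ.1) (λ.λ.λ.0)
  [3] λ.λ.λ.λ.0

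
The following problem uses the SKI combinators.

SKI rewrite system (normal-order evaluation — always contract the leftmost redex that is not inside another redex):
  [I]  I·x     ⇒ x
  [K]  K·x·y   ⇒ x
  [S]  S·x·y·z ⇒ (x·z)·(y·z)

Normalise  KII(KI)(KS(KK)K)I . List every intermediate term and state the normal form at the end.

Answer: normal form = I  (in 4 steps)

Reduction:
  start: KII(KI)(KS(KK)K)I
  →1  I(KI)(KS(KK)K)I
  →2  KI(KS(KK)K)I
  →3  II
  →4  I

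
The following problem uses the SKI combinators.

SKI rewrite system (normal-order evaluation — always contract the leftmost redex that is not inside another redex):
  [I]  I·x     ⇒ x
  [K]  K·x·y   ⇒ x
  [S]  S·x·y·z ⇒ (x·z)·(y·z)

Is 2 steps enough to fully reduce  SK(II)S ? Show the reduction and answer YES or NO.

Answer: YES — reaches normal form S in 2 ≤ 2 steps

Working:
  start: SK(II)S
  →1  KS(IIS)
  →2  S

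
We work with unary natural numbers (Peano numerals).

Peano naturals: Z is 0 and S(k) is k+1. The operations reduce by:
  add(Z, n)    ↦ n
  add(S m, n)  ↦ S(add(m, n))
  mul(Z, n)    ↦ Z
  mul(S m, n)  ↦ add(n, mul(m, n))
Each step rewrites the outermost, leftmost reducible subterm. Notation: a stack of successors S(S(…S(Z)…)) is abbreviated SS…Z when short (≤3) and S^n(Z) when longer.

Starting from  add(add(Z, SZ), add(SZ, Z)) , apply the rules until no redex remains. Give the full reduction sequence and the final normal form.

  start: add(add(Z, SZ), add(SZ, Z))
  [1] add(SZ, add(SZ, Z))
  [2] S(add(Z, add(SZ, Z)))
  [3] S(add(SZ, Z))
  [4] S(S(add(Z, Z)))
  [5] SSZ

Answer: normal form = SSZ  (in 5 steps)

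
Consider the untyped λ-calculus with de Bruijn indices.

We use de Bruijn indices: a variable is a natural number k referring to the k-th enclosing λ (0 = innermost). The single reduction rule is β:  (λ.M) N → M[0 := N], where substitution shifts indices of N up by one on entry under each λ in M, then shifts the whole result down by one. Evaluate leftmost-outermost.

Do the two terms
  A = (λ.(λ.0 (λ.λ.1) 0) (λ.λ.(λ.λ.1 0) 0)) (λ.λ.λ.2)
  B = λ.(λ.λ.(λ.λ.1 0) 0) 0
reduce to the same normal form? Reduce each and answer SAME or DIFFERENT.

Answer: SAME — A ⇓ λ.λ.λ.1 0, B ⇓ λ.λ.λ.1 0

Working:
Term A:
  start: (λ.(λ.0 (λ.λ.1) 0) (λ.λ.(λ.λ.1 0) 0)) (λ.λ.λ.2)
  step 1: (λ.0 (λ.λ.1) 0) (λ.λ.(λ.λ.1 0) 0)
  step 2: (λ.λ.(λ.λ.1 0) 0) (λ.λ.1) (λ.λ.(λ.λ.1 0) 0)
  step 3: (λ.(λ.λ.1 0) 0) (λ.λ.(λ.λ.1 0) 0)
  step 4: (λ.λ.1 0) (λ.λ.(λ.λ.1 0) 0)
  step 5: λ.(λ.λ.(λ.λ.1 0) 0) 0
  step 6: λ.λ.(λ.λ.1 0) 0
  step 7: λ.λ.λ.1 0

Term B:
  start: λ.(λ.λ.(λ.λ.1 0) 0) 0
  step 1: λ.λ.(λ.λ.1 0) 0
  step 2: λ.λ.λ.1 0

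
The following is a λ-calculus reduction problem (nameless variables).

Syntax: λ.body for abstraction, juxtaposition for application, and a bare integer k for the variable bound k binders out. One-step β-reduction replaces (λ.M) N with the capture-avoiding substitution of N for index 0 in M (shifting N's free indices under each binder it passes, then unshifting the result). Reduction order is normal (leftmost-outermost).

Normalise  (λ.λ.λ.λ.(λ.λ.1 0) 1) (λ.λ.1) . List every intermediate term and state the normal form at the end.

  start: (λ.λ.λ.λ.(λ.λ.1 0) 1) (λ.λ.1)
  [1] λ.λ.λ.(λ.λ.1 0) 1
  [2] λ.λ.λ.λ.2 0

Answer: normal form = λ.λ.λ.λ.2 0  (in 2 steps)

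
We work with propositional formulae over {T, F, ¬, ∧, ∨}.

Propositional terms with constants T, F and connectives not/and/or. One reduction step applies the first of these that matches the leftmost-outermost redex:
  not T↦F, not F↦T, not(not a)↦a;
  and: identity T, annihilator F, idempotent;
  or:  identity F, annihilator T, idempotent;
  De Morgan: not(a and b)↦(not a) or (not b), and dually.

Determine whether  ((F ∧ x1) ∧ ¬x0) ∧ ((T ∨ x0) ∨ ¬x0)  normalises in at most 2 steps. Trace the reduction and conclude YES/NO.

Answer: NO — after 2 steps the term is F ∧ ((T ∨ x0) ∨ ¬x0), not yet normal

Derivation:
  start: ((F ∧ x1) ∧ ¬x0) ∧ ((T ∨ x0) ∨ ¬x0)
  step 1: (F ∧ ¬x0) ∧ ((T ∨ x0) ∨ ¬x0)
  step 2: F ∧ ((T ∨ x0) ∨ ¬x0)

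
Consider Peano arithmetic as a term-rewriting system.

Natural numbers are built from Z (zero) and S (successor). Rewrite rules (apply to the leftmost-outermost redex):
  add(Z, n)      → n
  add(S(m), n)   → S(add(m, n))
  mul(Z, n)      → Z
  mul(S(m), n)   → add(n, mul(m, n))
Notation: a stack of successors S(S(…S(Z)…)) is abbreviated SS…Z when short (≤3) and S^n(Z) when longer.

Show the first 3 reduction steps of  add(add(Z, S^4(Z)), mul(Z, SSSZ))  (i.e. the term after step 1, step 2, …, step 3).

Answer: after 3 steps: S(S(add(SSZ, mul(Z, SSSZ))))

Reduction:
  start: add(add(Z, S^4(Z)), mul(Z, SSSZ))
  [1] add(S^4(Z), mul(Z, SSSZ))
  [2] S(add(SSSZ, mul(Z, SSSZ)))
  [3] S(S(add(SSZ, mul(Z, SSSZ))))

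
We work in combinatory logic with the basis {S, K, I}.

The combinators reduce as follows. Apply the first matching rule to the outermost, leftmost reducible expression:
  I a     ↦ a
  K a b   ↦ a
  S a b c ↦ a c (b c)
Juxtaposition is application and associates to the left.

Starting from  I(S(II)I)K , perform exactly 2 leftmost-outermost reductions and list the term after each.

  start: I(S(II)I)K
  step 1: S(II)IK
  step 2: IIK(IK)

Answer: after 2 steps: IIK(IK)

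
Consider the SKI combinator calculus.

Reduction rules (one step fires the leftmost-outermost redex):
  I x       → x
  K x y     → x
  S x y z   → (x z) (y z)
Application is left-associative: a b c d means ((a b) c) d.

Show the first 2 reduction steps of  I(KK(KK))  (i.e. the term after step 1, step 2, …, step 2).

Answer: after 2 steps: K

Derivation:
  start: I(KK(KK))
  [1] KK(KK)
  [2] K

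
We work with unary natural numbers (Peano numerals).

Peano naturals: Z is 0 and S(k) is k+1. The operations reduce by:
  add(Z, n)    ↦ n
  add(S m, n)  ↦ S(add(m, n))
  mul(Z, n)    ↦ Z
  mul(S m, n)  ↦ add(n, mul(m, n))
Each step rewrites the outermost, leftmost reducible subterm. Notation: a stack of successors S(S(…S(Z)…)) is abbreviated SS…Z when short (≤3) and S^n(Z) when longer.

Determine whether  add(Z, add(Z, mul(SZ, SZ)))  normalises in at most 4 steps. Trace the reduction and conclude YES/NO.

Answer: NO — after 4 steps the term is S(add(Z, mul(Z, SZ))), not yet normal

Working:
  start: add(Z, add(Z, mul(SZ, SZ)))
  step 1: add(Z, mul(SZ, SZ))
  step 2: mul(SZ, SZ)
  step 3: add(SZ, mul(Z, SZ))
  step 4: S(add(Z, mul(Z, SZ)))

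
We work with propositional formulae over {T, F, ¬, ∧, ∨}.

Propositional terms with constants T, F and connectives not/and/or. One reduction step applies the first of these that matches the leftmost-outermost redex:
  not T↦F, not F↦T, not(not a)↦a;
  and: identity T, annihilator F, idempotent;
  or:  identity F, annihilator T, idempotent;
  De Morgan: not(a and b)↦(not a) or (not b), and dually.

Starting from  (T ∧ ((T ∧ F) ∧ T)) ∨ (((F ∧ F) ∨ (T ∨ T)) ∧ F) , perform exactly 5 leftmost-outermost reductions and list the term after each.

Answer: after 5 steps: F

Reduction:
  start: (T ∧ ((T ∧ F) ∧ T)) ∨ (((F ∧ F) ∨ (T ∨ T)) ∧ F)
  [1] ((T ∧ F) ∧ T) ∨ (((F ∧ F) ∨ (T ∨ T)) ∧ F)
  [2] (T ∧ F) ∨ (((F ∧ F) ∨ (T ∨ T)) ∧ F)
  [3] F ∨ (((F ∧ F) ∨ (T ∨ T)) ∧ F)
  [4] ((F ∧ F) ∨ (T ∨ T)) ∧ F
  [5] F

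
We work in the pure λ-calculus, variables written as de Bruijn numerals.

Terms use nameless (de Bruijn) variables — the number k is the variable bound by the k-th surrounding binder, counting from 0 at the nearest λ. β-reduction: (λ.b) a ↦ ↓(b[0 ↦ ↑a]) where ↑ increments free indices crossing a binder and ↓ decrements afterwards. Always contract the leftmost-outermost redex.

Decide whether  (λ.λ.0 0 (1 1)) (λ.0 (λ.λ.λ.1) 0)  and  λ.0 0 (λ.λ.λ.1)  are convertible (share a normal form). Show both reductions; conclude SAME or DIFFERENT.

Term A:
  start: (λ.λ.0 0 (1 1)) (λ.0 (λ.λ.λ.1) 0)
  →1  λ.0 0 ((λ.0 (λ.λ.λ.1) 0) (λ.0 (λ.λ.λ.1) 0))
  →2  λ.0 0 ((λ.0 (λ.λ.λ.1) 0) (λ.λ.λ.1) (λ.0 (λ.λ.λ.1) 0))
  →3  λ.0 0 ((λ.λ.λ.1) (λ.λ.λ.1) (λ.λ.λ.1) (λ.0 (λ.λ.λ.1) 0))
  →4  λ.0 0 ((λ.λ.1) (λ.λ.λ.1) (λ.0 (λ.λ.λ.1) 0))
  →5  λ.0 0 ((λ.λ.λ.λ.1) (λ.0 (λ.λ.λ.1) 0))
  →6  λ.0 0 (λ.λ.λ.1)

Term B:
  start: λ.0 0 (λ.λ.λ.1)

Answer: SAME — A ⇓ λ.0 0 (λ.λ.λ.1), B ⇓ λ.0 0 (λ.λ.λ.1)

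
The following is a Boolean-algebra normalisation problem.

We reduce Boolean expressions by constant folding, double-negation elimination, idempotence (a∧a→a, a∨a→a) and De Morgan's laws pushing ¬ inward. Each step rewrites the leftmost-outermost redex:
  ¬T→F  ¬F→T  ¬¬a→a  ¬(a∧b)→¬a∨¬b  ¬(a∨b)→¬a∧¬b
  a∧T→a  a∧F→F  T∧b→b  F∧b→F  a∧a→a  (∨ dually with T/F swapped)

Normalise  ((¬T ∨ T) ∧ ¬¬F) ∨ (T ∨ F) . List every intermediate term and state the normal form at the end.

Answer: normal form = T  (in 5 steps)

Derivation:
  start: ((¬T ∨ T) ∧ ¬¬F) ∨ (T ∨ F)
  →1  (T ∧ ¬¬F) ∨ (T ∨ F)
  →2  ¬¬F ∨ (T ∨ F)
  →3  F ∨ (T ∨ F)
  →4  T ∨ F
  →5  T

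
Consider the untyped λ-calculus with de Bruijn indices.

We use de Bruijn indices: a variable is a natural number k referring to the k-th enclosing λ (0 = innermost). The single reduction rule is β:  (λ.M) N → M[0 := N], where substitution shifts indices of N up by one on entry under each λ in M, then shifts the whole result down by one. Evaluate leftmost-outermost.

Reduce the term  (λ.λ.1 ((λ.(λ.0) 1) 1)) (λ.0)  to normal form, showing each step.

  start: (λ.λ.1 ((λ.(λ.0) 1) 1)) (λ.0)
  →1  λ.(λ.0) ((λ.(λ.0) 1) (λ.0))
  →2  λ.(λ.(λ.0) 1) (λ.0)
  →3  λ.(λ.0) 0
  →4  λ.0

Answer: normal form = λ.0  (in 4 steps)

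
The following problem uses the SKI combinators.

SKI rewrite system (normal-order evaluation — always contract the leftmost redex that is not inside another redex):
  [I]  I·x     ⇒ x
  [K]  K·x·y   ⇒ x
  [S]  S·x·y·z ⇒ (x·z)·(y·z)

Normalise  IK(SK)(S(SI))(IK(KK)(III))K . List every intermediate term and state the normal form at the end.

Answer: normal form = K  (in 4 steps)

Derivation:
  start: IK(SK)(S(SI))(IK(KK)(III))K
  step 1: K(SK)(S(SI))(IK(KK)(III))K
  step 2: SK(IK(KK)(III))K
  step 3: KK(IK(KK)(III)K)
  step 4: K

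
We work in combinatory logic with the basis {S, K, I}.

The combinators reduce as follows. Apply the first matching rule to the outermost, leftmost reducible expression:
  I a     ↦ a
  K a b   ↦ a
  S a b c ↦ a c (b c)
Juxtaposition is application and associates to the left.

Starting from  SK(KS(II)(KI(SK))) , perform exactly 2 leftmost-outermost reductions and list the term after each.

  start: SK(KS(II)(KI(SK)))
  →1  SK(S(KI(SK)))
  →2  SK(SI)

Answer: after 2 steps: SK(SI)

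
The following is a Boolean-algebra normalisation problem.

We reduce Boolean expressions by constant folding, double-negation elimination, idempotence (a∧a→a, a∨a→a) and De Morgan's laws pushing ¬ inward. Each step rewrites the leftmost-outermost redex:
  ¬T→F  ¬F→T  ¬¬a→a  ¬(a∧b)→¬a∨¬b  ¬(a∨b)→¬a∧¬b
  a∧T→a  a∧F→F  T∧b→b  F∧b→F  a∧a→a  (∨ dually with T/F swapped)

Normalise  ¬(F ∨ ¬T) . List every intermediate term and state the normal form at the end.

Answer: normal form = T  (in 4 steps)

Reduction:
  start: ¬(F ∨ ¬T)
  step 1: ¬F ∧ ¬¬T
  step 2: T ∧ ¬¬T
  step 3: ¬¬T
  step 4: T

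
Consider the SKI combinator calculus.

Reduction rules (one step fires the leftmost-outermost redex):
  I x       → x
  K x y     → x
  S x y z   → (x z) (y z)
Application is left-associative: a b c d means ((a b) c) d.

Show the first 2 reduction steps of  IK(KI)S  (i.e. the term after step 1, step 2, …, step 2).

  start: IK(KI)S
  →1  K(KI)S
  →2  KI

Answer: after 2 steps: KI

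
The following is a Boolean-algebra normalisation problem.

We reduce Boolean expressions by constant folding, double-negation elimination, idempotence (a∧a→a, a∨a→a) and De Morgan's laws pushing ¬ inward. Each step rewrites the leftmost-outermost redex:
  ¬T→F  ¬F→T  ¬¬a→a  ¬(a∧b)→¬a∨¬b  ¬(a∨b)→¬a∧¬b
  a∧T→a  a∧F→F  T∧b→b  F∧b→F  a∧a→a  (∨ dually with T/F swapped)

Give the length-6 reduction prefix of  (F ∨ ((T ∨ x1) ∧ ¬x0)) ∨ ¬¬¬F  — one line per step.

Answer: after 6 steps: T

Working:
  start: (F ∨ ((T ∨ x1) ∧ ¬x0)) ∨ ¬¬¬F
  [1] ((T ∨ x1) ∧ ¬x0) ∨ ¬¬¬F
  [2] (T ∧ ¬x0) ∨ ¬¬¬F
  [3] ¬x0 ∨ ¬¬¬F
  [4] ¬x0 ∨ ¬F
  [5] ¬x0 ∨ T
  [6] T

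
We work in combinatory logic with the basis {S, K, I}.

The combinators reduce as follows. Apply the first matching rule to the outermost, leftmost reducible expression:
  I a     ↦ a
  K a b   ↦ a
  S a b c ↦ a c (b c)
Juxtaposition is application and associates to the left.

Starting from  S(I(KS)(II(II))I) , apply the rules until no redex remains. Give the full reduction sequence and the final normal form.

  start: S(I(KS)(II(II))I)
  [1] S(KS(II(II))I)
  [2] S(SI)

Answer: normal form = S(SI)  (in 2 steps)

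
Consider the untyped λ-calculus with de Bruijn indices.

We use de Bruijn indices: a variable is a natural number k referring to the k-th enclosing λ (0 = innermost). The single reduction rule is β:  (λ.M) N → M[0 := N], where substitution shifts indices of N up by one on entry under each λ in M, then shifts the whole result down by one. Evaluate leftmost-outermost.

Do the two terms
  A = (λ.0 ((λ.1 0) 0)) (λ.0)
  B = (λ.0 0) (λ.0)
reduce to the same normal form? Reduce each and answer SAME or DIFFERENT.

Term A:
  start: (λ.0 ((λ.1 0) 0)) (λ.0)
  →1  (λ.0) ((λ.(λ.0) 0) (λ.0))
  →2  (λ.(λ.0) 0) (λ.0)
  →3  (λ.0) (λ.0)
  →4  λ.0

Term B:
  start: (λ.0 0) (λ.0)
  →1  (λ.0) (λ.0)
  →2  λ.0

Answer: SAME — A ⇓ λ.0, B ⇓ λ.0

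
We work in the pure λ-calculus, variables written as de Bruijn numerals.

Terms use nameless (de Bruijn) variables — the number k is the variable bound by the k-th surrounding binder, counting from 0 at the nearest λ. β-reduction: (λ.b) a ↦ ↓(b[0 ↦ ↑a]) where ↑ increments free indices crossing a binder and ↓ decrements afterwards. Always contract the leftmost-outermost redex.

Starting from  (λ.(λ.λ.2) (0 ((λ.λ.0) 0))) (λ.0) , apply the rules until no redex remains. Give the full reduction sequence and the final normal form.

Answer: normal form = λ.λ.0  (in 2 steps)

Derivation:
  start: (λ.(λ.λ.2) (0 ((λ.λ.0) 0))) (λ.0)
  [1] (λ.λ.λ.0) ((λ.0) ((λ.λ.0) (λ.0)))
  [2] λ.λ.0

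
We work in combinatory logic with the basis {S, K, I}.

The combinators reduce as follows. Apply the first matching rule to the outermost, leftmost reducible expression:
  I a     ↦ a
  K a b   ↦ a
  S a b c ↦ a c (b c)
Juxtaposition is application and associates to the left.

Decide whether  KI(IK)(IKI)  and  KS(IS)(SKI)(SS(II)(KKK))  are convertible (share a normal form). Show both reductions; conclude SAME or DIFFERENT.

Answer: DIFFERENT — A ⇓ KI, B ⇓ S(SKI)(SKK)

Reduction:
Term A:
  start: KI(IK)(IKI)
  [1] I(IKI)
  [2] IKI
  [3] KI

Term B:
  start: KS(IS)(SKI)(SS(II)(KKK))
  [1] S(SKI)(SS(II)(KKK))
  [2] S(SKI)(S(KKK)(II(KKK)))
  [3] S(SKI)(SK(II(KKK)))
  [4] S(SKI)(SK(I(KKK)))
  [5] S(SKI)(SK(KKK))
  [6] S(SKI)(SKK)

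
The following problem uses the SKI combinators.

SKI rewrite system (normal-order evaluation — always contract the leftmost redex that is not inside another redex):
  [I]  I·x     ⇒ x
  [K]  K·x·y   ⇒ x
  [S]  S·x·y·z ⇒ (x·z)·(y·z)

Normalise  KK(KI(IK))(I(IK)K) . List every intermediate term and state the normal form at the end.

  start: KK(KI(IK))(I(IK)K)
  step 1: K(I(IK)K)
  step 2: K(IKK)
  step 3: K(KK)

Answer: normal form = K(KK)  (in 3 steps)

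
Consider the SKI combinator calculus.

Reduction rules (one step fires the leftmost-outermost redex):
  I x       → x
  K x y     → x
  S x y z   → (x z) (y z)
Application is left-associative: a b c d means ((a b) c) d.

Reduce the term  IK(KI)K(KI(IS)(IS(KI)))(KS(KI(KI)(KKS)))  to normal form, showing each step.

Answer: normal form = S  (in 5 steps)

Reduction:
  start: IK(KI)K(KI(IS)(IS(KI)))(KS(KI(KI)(KKS)))
  →1  K(KI)K(KI(IS)(IS(KI)))(KS(KI(KI)(KKS)))
  →2  KI(KI(IS)(IS(KI)))(KS(KI(KI)(KKS)))
  →3  I(KS(KI(KI)(KKS)))
  →4  KS(KI(KI)(KKS))
  →5  S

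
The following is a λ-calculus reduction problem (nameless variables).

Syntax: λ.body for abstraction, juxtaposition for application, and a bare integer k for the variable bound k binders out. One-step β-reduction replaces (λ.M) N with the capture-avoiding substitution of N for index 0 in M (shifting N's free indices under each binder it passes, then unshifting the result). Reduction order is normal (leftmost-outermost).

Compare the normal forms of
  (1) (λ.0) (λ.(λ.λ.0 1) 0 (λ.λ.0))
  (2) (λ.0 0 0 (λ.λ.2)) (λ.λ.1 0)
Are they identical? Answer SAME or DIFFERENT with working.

Answer: DIFFERENT — A ⇓ λ.λ.0, B ⇓ λ.λ.λ.λ.1 0

Reduction:
Term A:
  start: (λ.0) (λ.(λ.λ.0 1) 0 (λ.λ.0))
  →1  λ.(λ.λ.0 1) 0 (λ.λ.0)
  →2  λ.(λ.0 1) (λ.λ.0)
  →3  λ.(λ.λ.0) 0
  →4  λ.λ.0

Term B:
  start: (λ.0 0 0 (λ.λ.2)) (λ.λ.1 0)
  →1  (λ.λ.1 0) (λ.λ.1 0) (λ.λ.1 0) (λ.λ.λ.λ.1 0)
  →2  (λ.(λ.λ.1 0) 0) (λ.λ.1 0) (λ.λ.λ.λ.1 0)
  →3  (λ.λ.1 0) (λ.λ.1 0) (λ.λ.λ.λ.1 0)
  →4  (λ.(λ.λ.1 0) 0) (λ.λ.λ.λ.1 0)
  →5  (λ.λ.1 0) (λ.λ.λ.λ.1 0)
  →6  λ.(λ.λ.λ.λ.1 0) 0
  →7  λ.λ.λ.λ.1 0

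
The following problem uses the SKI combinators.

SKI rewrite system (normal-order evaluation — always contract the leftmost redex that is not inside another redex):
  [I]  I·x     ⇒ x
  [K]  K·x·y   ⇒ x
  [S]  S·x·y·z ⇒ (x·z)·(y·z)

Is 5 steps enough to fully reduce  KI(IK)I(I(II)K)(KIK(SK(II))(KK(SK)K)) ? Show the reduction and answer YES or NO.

  start: KI(IK)I(I(II)K)(KIK(SK(II))(KK(SK)K))
  →1  II(I(II)K)(KIK(SK(II))(KK(SK)K))
  →2  I(I(II)K)(KIK(SK(II))(KK(SK)K))
  →3  I(II)K(KIK(SK(II))(KK(SK)K))
  →4  IIK(KIK(SK(II))(KK(SK)K))
  →5  IK(KIK(SK(II))(KK(SK)K))

Answer: NO — after 5 steps the term is IK(KIK(SK(II))(KK(SK)K)), not yet normal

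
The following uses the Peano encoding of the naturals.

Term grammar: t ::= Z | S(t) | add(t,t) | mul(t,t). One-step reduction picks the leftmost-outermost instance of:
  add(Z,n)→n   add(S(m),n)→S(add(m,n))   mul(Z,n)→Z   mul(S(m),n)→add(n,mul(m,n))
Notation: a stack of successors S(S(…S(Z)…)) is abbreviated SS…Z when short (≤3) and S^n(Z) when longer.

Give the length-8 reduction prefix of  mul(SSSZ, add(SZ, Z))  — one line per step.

  start: mul(SSSZ, add(SZ, Z))
  →1  add(add(SZ, Z), mul(SSZ, add(SZ, Z)))
  →2  add(S(add(Z, Z)), mul(SSZ, add(SZ, Z)))
  →3  S(add(add(Z, Z), mul(SSZ, add(SZ, Z))))
  →4  S(add(Z, mul(SSZ, add(SZ, Z))))
  →5  S(mul(SSZ, add(SZ, Z)))
  →6  S(add(add(SZ, Z), mul(SZ, add(SZ, Z))))
  →7  S(add(S(add(Z, Z)), mul(SZ, add(SZ, Z))))
  →8  S(S(add(add(Z, Z), mul(SZ, add(SZ, Z)))))

Answer: after 8 steps: S(S(add(add(Z, Z), mul(SZ, add(SZ, Z)))))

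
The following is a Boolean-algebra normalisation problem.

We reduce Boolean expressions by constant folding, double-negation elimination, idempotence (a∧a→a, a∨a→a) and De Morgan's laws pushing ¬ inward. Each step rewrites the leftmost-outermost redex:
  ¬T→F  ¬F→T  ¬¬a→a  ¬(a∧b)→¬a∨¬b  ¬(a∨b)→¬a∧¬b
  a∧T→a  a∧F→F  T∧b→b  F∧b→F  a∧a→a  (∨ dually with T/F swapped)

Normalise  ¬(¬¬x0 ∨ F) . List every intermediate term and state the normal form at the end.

Answer: normal form = ¬x0  (in 4 steps)

Reduction:
  start: ¬(¬¬x0 ∨ F)
  step 1: ¬¬¬x0 ∧ ¬F
  step 2: ¬x0 ∧ ¬F
  step 3: ¬x0 ∧ T
  step 4: ¬x0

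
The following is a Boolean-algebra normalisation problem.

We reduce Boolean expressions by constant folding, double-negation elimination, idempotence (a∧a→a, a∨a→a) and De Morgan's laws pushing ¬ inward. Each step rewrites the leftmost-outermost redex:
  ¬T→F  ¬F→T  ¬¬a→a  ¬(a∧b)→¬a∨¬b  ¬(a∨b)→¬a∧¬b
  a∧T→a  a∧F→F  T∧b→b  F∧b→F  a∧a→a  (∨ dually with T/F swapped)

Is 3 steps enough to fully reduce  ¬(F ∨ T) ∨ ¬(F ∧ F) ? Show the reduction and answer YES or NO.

Answer: NO — after 3 steps the term is ¬T ∨ ¬(F ∧ F), not yet normal

Working:
  start: ¬(F ∨ T) ∨ ¬(F ∧ F)
  →1  (¬F ∧ ¬T) ∨ ¬(F ∧ F)
  →2  (T ∧ ¬T) ∨ ¬(F ∧ F)
  →3  ¬T ∨ ¬(F ∧ F)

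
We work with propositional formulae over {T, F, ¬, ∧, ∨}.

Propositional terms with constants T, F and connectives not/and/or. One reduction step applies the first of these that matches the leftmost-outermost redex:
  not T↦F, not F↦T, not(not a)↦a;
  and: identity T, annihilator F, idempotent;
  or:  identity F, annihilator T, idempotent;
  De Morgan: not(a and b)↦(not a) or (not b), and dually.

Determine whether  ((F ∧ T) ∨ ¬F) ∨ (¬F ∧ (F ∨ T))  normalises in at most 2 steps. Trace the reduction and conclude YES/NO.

Answer: NO — after 2 steps the term is ¬F ∨ (¬F ∧ (F ∨ T)), not yet normal

Working:
  start: ((F ∧ T) ∨ ¬F) ∨ (¬F ∧ (F ∨ T))
  step 1: (F ∨ ¬F) ∨ (¬F ∧ (F ∨ T))
  step 2: ¬F ∨ (¬F ∧ (F ∨ T))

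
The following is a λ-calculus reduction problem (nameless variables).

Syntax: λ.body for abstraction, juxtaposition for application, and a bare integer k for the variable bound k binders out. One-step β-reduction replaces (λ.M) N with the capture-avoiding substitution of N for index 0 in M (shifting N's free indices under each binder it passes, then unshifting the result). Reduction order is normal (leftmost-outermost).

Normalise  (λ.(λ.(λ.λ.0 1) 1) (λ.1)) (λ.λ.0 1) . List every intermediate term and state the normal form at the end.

Answer: normal form = λ.0 (λ.λ.0 1)  (in 3 steps)

Reduction:
  start: (λ.(λ.(λ.λ.0 1) 1) (λ.1)) (λ.λ.0 1)
  step 1: (λ.(λ.λ.0 1) (λ.λ.0 1)) (λ.λ.λ.0 1)
  step 2: (λ.λ.0 1) (λ.λ.0 1)
  step 3: λ.0 (λ.λ.0 1)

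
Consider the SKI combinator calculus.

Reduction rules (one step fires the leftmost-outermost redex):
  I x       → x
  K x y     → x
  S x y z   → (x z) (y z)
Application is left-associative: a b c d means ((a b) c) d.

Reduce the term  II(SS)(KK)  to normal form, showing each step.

  start: II(SS)(KK)
  [1] I(SS)(KK)
  [2] SS(KK)

Answer: normal form = SS(KK)  (in 2 steps)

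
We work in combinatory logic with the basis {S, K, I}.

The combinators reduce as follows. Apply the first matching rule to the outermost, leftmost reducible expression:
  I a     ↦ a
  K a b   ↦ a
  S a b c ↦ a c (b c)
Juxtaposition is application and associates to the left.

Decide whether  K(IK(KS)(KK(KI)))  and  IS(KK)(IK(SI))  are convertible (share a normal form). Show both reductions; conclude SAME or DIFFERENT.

Answer: DIFFERENT — A ⇓ K(KS), B ⇓ S(KK)(K(SI))

Derivation:
Term A:
  start: K(IK(KS)(KK(KI)))
  step 1: K(K(KS)(KK(KI)))
  step 2: K(KS)

Term B:
  start: IS(KK)(IK(SI))
  step 1: S(KK)(IK(SI))
  step 2: S(KK)(K(SI))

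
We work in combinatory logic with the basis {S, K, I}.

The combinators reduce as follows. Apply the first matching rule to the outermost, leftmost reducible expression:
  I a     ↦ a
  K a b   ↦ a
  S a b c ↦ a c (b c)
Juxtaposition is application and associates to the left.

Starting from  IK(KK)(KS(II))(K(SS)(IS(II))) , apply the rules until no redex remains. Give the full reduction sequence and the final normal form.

  start: IK(KK)(KS(II))(K(SS)(IS(II)))
  [1] K(KK)(KS(II))(K(SS)(IS(II)))
  [2] KK(K(SS)(IS(II)))
  [3] K

Answer: normal form = K  (in 3 steps)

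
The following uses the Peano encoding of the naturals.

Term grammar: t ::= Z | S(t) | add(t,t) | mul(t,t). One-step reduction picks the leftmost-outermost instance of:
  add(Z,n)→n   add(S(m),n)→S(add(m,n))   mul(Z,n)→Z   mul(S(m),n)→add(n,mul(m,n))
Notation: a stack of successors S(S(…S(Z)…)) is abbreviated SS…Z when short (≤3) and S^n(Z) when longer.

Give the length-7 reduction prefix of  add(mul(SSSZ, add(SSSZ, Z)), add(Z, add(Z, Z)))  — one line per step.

  start: add(mul(SSSZ, add(SSSZ, Z)), add(Z, add(Z, Z)))
  step 1: add(add(add(SSSZ, Z), mul(SSZ, add(SSSZ, Z))), add(Z, add(Z, Z)))
  step 2: add(add(S(add(SSZ, Z)), mul(SSZ, add(SSSZ, Z))), add(Z, add(Z, Z)))
  step 3: add(S(add(add(SSZ, Z), mul(SSZ, add(SSSZ, Z)))), add(Z, add(Z, Z)))
  step 4: S(add(add(add(SSZ, Z), mul(SSZ, add(SSSZ, Z))), add(Z, add(Z, Z))))
  step 5: S(add(add(S(add(SZ, Z)), mul(SSZ, add(SSSZ, Z))), add(Z, add(Z, Z))))
  step 6: S(add(S(add(add(SZ, Z), mul(SSZ, add(SSSZ, Z)))), add(Z, add(Z, Z))))
  step 7: S(S(add(add(add(SZ, Z), mul(SSZ, add(SSSZ, Z))), add(Z, add(Z, Z)))))

Answer: after 7 steps: S(S(add(add(add(SZ, Z), mul(SSZ, add(SSSZ, Z))), add(Z, add(Z, Z)))))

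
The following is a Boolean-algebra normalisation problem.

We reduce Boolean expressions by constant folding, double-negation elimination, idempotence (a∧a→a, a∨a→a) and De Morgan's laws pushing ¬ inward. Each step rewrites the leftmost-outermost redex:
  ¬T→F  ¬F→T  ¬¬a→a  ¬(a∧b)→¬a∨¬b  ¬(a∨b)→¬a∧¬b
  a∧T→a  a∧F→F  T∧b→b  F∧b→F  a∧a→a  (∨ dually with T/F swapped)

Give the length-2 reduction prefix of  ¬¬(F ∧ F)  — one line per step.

  start: ¬¬(F ∧ F)
  [1] F ∧ F
  [2] F

Answer: after 2 steps: F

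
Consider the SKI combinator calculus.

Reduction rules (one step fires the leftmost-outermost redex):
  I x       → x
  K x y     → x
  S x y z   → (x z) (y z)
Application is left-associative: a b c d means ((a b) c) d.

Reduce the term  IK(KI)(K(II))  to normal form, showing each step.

  start: IK(KI)(K(II))
  →1  K(KI)(K(II))
  →2  KI

Answer: normal form = KI  (in 2 steps)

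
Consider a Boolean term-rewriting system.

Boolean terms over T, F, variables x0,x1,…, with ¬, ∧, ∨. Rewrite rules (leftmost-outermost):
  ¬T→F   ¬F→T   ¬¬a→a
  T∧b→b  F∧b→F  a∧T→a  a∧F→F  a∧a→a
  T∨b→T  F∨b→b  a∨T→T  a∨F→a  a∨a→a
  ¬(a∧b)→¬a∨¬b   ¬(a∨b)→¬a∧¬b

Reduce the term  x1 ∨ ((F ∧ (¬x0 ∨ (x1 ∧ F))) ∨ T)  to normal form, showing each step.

  start: x1 ∨ ((F ∧ (¬x0 ∨ (x1 ∧ F))) ∨ T)
  step 1: x1 ∨ T
  step 2: T

Answer: normal form = T  (in 2 steps)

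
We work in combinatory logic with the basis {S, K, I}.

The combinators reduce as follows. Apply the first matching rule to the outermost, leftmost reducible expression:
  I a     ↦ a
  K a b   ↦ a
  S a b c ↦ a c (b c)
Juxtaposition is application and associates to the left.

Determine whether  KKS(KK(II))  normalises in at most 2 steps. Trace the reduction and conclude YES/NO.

  start: KKS(KK(II))
  →1  K(KK(II))
  →2  KK

Answer: YES — reaches normal form KK in 2 ≤ 2 steps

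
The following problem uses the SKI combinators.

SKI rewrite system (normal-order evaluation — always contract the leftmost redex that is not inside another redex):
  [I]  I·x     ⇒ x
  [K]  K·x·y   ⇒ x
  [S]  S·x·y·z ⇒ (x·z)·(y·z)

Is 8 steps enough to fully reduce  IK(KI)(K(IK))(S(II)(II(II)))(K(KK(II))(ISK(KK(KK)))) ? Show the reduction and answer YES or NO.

Answer: YES — reaches normal form K in 6 ≤ 8 steps

Derivation:
  start: IK(KI)(K(IK))(S(II)(II(II)))(K(KK(II))(ISK(KK(KK))))
  →1  K(KI)(K(IK))(S(II)(II(II)))(K(KK(II))(ISK(KK(KK))))
  →2  KI(S(II)(II(II)))(K(KK(II))(ISK(KK(KK))))
  →3  I(K(KK(II))(ISK(KK(KK))))
  →4  K(KK(II))(ISK(KK(KK)))
  →5  KK(II)
  →6  K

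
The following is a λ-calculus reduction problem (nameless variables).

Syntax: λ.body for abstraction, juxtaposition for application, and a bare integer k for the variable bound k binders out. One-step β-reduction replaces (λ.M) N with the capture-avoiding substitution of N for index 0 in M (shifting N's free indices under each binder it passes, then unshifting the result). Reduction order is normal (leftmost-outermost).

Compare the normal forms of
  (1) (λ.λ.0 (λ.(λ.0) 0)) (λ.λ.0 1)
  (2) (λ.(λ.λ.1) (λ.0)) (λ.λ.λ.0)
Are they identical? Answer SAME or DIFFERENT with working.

Term A:
  start: (λ.λ.0 (λ.(λ.0) 0)) (λ.λ.0 1)
  [1] λ.0 (λ.(λ.0) 0)
  [2] λ.0 (λ.0)

Term B:
  start: (λ.(λ.λ.1) (λ.0)) (λ.λ.λ.0)
  [1] (λ.λ.1) (λ.0)
  [2] λ.λ.0

Answer: DIFFERENT — A ⇓ λ.0 (λ.0), B ⇓ λ.λ.0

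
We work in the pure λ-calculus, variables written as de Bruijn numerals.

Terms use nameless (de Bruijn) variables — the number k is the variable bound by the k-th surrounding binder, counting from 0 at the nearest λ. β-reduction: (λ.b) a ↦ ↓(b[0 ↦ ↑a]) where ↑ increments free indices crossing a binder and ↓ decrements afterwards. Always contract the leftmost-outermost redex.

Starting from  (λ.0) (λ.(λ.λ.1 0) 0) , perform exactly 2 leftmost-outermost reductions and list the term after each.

Answer: after 2 steps: λ.λ.1 0

Reduction:
  start: (λ.0) (λ.(λ.λ.1 0) 0)
  →1  λ.(λ.λ.1 0) 0
  →2  λ.λ.1 0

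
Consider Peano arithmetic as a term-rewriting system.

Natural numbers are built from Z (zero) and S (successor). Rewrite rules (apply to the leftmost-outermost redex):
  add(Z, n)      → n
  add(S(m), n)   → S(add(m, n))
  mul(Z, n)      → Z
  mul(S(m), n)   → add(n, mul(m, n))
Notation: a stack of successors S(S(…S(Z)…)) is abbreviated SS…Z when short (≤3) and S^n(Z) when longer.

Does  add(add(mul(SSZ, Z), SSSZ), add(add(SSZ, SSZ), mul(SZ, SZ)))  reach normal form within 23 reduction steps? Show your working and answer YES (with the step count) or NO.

Answer: YES — reaches normal form S^8(Z) in 22 ≤ 23 steps

Derivation:
  start: add(add(mul(SSZ, Z), SSSZ), add(add(SSZ, SSZ), mul(SZ, SZ)))
  →1  add(add(add(Z, mul(SZ, Z)), SSSZ), add(add(SSZ, SSZ), mul(SZ, SZ)))
  →2  add(add(mul(SZ, Z), SSSZ), add(add(SSZ, SSZ), mul(SZ, SZ)))
  →3  add(add(add(Z, mul(Z, Z)), SSSZ), add(add(SSZ, SSZ), mul(SZ, SZ)))
  →4  add(add(mul(Z, Z), SSSZ), add(add(SSZ, SSZ), mul(SZ, SZ)))
  →5  add(add(Z, SSSZ), add(add(SSZ, SSZ), mul(SZ, SZ)))
  →6  add(SSSZ, add(add(SSZ, SSZ), mul(SZ, SZ)))
  →7  S(add(SSZ, add(add(SSZ, SSZ), mul(SZ, SZ))))
  →8  S(S(add(SZ, add(add(SSZ, SSZ), mul(SZ, SZ)))))
  →9  S(S(S(add(Z, add(add(SSZ, SSZ), mul(SZ, SZ))))))
  →10  S(S(S(add(add(SSZ, SSZ), mul(SZ, SZ)))))
  →11  S(S(S(add(S(add(SZ, SSZ)), mul(SZ, SZ)))))
  →12  S(S(S(S(add(add(SZ, SSZ), mul(SZ, SZ))))))
  →13  S(S(S(S(add(S(add(Z, SSZ)), mul(SZ, SZ))))))
  →14  S(S(S(S(S(add(add(Z, SSZ), mul(SZ, SZ)))))))
  →15  S(S(S(S(S(add(SSZ, mul(SZ, SZ)))))))
  →16  S(S(S(S(S(S(add(SZ, mul(SZ, SZ))))))))
  →17  S(S(S(S(S(S(S(add(Z, mul(SZ, SZ)))))))))
  →18  S(S(S(S(S(S(S(mul(SZ, SZ))))))))
  →19  S(S(S(S(S(S(S(add(SZ, mul(Z, SZ)))))))))
  →20  S(S(S(S(S(S(S(S(add(Z, mul(Z, SZ))))))))))
  →21  S(S(S(S(S(S(S(S(mul(Z, SZ)))))))))
  →22  S^8(Z)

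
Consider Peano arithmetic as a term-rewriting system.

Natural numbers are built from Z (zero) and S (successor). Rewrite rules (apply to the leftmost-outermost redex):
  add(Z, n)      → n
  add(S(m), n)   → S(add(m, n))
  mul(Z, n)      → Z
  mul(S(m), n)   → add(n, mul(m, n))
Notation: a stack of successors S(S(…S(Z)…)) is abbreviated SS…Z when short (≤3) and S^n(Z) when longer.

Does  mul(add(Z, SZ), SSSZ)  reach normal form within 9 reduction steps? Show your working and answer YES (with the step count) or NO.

Answer: YES — reaches normal form SSSZ in 7 ≤ 9 steps

Derivation:
  start: mul(add(Z, SZ), SSSZ)
  →1  mul(SZ, SSSZ)
  →2  add(SSSZ, mul(Z, SSSZ))
  →3  S(add(SSZ, mul(Z, SSSZ)))
  →4  S(S(add(SZ, mul(Z, SSSZ))))
  →5  S(S(S(add(Z, mul(Z, SSSZ)))))
  →6  S(S(S(mul(Z, SSSZ))))
  →7  SSSZ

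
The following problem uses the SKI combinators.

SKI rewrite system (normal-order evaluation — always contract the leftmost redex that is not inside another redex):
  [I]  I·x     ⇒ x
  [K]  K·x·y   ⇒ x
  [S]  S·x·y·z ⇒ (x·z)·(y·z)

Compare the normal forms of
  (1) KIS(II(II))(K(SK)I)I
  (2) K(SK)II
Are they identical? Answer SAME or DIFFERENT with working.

Term A:
  start: KIS(II(II))(K(SK)I)I
  →1  I(II(II))(K(SK)I)I
  →2  II(II)(K(SK)I)I
  →3  I(II)(K(SK)I)I
  →4  II(K(SK)I)I
  →5  I(K(SK)I)I
  →6  K(SK)II
  →7  SKI

Term B:
  start: K(SK)II
  →1  SKI

Answer: SAME — A ⇓ SKI, B ⇓ SKI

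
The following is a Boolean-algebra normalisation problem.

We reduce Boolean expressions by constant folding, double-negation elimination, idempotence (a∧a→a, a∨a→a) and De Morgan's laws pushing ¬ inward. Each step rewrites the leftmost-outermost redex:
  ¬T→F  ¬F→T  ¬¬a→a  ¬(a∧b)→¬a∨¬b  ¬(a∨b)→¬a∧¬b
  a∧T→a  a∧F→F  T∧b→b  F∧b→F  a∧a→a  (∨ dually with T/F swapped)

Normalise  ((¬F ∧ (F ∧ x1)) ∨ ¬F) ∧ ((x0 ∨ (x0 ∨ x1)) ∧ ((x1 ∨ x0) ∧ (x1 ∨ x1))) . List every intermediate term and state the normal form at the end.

  start: ((¬F ∧ (F ∧ x1)) ∨ ¬F) ∧ ((x0 ∨ (x0 ∨ x1)) ∧ ((x1 ∨ x0) ∧ (x1 ∨ x1)))
  →1  ((T ∧ (F ∧ x1)) ∨ ¬F) ∧ ((x0 ∨ (x0 ∨ x1)) ∧ ((x1 ∨ x0) ∧ (x1 ∨ x1)))
  →2  ((F ∧ x1) ∨ ¬F) ∧ ((x0 ∨ (x0 ∨ x1)) ∧ ((x1 ∨ x0) ∧ (x1 ∨ x1)))
  →3  (F ∨ ¬F) ∧ ((x0 ∨ (x0 ∨ x1)) ∧ ((x1 ∨ x0) ∧ (x1 ∨ x1)))
  →4  ¬F ∧ ((x0 ∨ (x0 ∨ x1)) ∧ ((x1 ∨ x0) ∧ (x1 ∨ x1)))
  →5  T ∧ ((x0 ∨ (x0 ∨ x1)) ∧ ((x1 ∨ x0) ∧ (x1 ∨ x1)))
  →6  (x0 ∨ (x0 ∨ x1)) ∧ ((x1 ∨ x0) ∧ (x1 ∨ x1))
  →7  (x0 ∨ (x0 ∨ x1)) ∧ ((x1 ∨ x0) ∧ x1)

Answer: normal form = (x0 ∨ (x0 ∨ x1)) ∧ ((x1 ∨ x0) ∧ x1)  (in 7 steps)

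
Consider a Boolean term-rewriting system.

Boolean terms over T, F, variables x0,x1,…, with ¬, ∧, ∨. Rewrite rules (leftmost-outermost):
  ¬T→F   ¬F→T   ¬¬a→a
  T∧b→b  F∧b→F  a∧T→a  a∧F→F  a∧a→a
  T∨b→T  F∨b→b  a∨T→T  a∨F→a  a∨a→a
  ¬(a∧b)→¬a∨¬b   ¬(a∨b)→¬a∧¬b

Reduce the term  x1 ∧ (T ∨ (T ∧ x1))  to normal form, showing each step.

  start: x1 ∧ (T ∨ (T ∧ x1))
  step 1: x1 ∧ T
  step 2: x1

Answer: normal form = x1  (in 2 steps)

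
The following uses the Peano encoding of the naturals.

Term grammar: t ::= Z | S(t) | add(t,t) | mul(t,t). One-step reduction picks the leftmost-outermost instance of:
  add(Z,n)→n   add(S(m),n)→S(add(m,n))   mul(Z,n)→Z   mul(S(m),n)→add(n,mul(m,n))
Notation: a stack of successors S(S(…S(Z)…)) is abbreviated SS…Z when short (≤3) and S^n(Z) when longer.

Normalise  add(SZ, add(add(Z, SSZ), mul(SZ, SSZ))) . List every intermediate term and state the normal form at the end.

  start: add(SZ, add(add(Z, SSZ), mul(SZ, SSZ)))
  [1] S(add(Z, add(add(Z, SSZ), mul(SZ, SSZ))))
  [2] S(add(add(Z, SSZ), mul(SZ, SSZ)))
  [3] S(add(SSZ, mul(SZ, SSZ)))
  [4] S(S(add(SZ, mul(SZ, SSZ))))
  [5] S(S(S(add(Z, mul(SZ, SSZ)))))
  [6] S(S(S(mul(SZ, SSZ))))
  [7] S(S(S(add(SSZ, mul(Z, SSZ)))))
  [8] S(S(S(S(add(SZ, mul(Z, SSZ))))))
  [9] S(S(S(S(S(add(Z, mul(Z, SSZ)))))))
  [10] S(S(S(S(S(mul(Z, SSZ))))))
  [11] S^5(Z)

Answer: normal form = S^5(Z)  (in 11 steps)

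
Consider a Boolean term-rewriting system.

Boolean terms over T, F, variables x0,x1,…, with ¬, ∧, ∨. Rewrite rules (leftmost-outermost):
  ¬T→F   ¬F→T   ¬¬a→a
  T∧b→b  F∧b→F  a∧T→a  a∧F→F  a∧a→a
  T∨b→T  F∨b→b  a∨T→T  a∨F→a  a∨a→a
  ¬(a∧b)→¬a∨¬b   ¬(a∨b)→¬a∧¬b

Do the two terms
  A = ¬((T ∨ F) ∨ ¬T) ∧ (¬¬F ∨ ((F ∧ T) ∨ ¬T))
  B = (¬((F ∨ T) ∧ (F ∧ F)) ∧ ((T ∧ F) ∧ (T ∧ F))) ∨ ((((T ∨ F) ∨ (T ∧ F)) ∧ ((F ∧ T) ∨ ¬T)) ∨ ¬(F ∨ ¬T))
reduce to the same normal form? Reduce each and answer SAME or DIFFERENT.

Answer: DIFFERENT — A ⇓ F, B ⇓ T

Reduction:
Term A:
  start: ¬((T ∨ F) ∨ ¬T) ∧ (¬¬F ∨ ((F ∧ T) ∨ ¬T))
  →1  (¬(T ∨ F) ∧ ¬¬T) ∧ (¬¬F ∨ ((F ∧ T) ∨ ¬T))
  →2  ((¬T ∧ ¬F) ∧ ¬¬T) ∧ (¬¬F ∨ ((F ∧ T) ∨ ¬T))
  →3  ((F ∧ ¬F) ∧ ¬¬T) ∧ (¬¬F ∨ ((F ∧ T) ∨ ¬T))
  →4  (F ∧ ¬¬T) ∧ (¬¬F ∨ ((F ∧ T) ∨ ¬T))
  →5  F ∧ (¬¬F ∨ ((F ∧ T) ∨ ¬T))
  →6  F

Term B:
  start: (¬((F ∨ T) ∧ (F ∧ F)) ∧ ((T ∧ F) ∧ (T ∧ F))) ∨ ((((T ∨ F) ∨ (T ∧ F)) ∧ ((F ∧ T) ∨ ¬T)) ∨ ¬(F ∨ ¬T))
  →1  ((¬(F ∨ T) ∨ ¬(F ∧ F)) ∧ ((T ∧ F) ∧ (T ∧ F))) ∨ ((((T ∨ F) ∨ (T ∧ F)) ∧ ((F ∧ T) ∨ ¬T)) ∨ ¬(F ∨ ¬T))
  →2  (((¬F ∧ ¬T) ∨ ¬(F ∧ F)) ∧ ((T ∧ F) ∧ (T ∧ F))) ∨ ((((T ∨ F) ∨ (T ∧ F)) ∧ ((F ∧ T) ∨ ¬T)) ∨ ¬(F ∨ ¬T))
  →3  (((T ∧ ¬T) ∨ ¬(F ∧ F)) ∧ ((T ∧ F) ∧ (T ∧ F))) ∨ ((((T ∨ F) ∨ (T ∧ F)) ∧ ((F ∧ T) ∨ ¬T)) ∨ ¬(F ∨ ¬T))
  →4  ((¬T ∨ ¬(F ∧ F)) ∧ ((T ∧ F) ∧ (T ∧ F))) ∨ ((((T ∨ F) ∨ (T ∧ F)) ∧ ((F ∧ T) ∨ ¬T)) ∨ ¬(F ∨ ¬T))
  →5  ((F ∨ ¬(F ∧ F)) ∧ ((T ∧ F) ∧ (T ∧ F))) ∨ ((((T ∨ F) ∨ (T ∧ F)) ∧ ((F ∧ T) ∨ ¬T)) ∨ ¬(F ∨ ¬T))
  →6  (¬(F ∧ F) ∧ ((T ∧ F) ∧ (T ∧ F))) ∨ ((((T ∨ F) ∨ (T ∧ F)) ∧ ((F ∧ T) ∨ ¬T)) ∨ ¬(F ∨ ¬T))
  →7  ((¬F ∨ ¬F) ∧ ((T ∧ F) ∧ (T ∧ F))) ∨ ((((T ∨ F) ∨ (T ∧ F)) ∧ ((F ∧ T) ∨ ¬T)) ∨ ¬(F ∨ ¬T))
  →8  (¬F ∧ ((T ∧ F) ∧ (T ∧ F))) ∨ ((((T ∨ F) ∨ (T ∧ F)) ∧ ((F ∧ T) ∨ ¬T)) ∨ ¬(F ∨ ¬T))
  →9  (T ∧ ((T ∧ F) ∧ (T ∧ F))) ∨ ((((T ∨ F) ∨ (T ∧ F)) ∧ ((F ∧ T) ∨ ¬T)) ∨ ¬(F ∨ ¬T))
  →10  ((T ∧ F) ∧ (T ∧ F)) ∨ ((((T ∨ F) ∨ (T ∧ F)) ∧ ((F ∧ T) ∨ ¬T)) ∨ ¬(F ∨ ¬T))
  →11  (T ∧ F) ∨ ((((T ∨ F) ∨ (T ∧ F)) ∧ ((F ∧ T) ∨ ¬T)) ∨ ¬(F ∨ ¬T))
  →12  F ∨ ((((T ∨ F) ∨ (T ∧ F)) ∧ ((F ∧ T) ∨ ¬T)) ∨ ¬(F ∨ ¬T))
  →13  (((T ∨ F) ∨ (T ∧ F)) ∧ ((F ∧ T) ∨ ¬T)) ∨ ¬(F ∨ ¬T)
  →14  ((T ∨ (T ∧ F)) ∧ ((F ∧ T) ∨ ¬T)) ∨ ¬(F ∨ ¬T)
  →15  (T ∧ ((F ∧ T) ∨ ¬T)) ∨ ¬(F ∨ ¬T)
  →16  ((F ∧ T) ∨ ¬T) ∨ ¬(F ∨ ¬T)
  →17  (F ∨ ¬T) ∨ ¬(F ∨ ¬T)
  →18  ¬T ∨ ¬(F ∨ ¬T)
  →19  F ∨ ¬(F ∨ ¬T)
  →20  ¬(F ∨ ¬T)
  →21  ¬F ∧ ¬¬T
  →22  T ∧ ¬¬T
  →23  ¬¬T
  →24  T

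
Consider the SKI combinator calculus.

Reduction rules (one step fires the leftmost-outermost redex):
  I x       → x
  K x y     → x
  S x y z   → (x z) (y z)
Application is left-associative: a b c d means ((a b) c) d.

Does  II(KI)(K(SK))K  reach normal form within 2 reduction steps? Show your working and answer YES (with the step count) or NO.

Answer: NO — after 2 steps the term is KI(K(SK))K, not yet normal

Working:
  start: II(KI)(K(SK))K
  step 1: I(KI)(K(SK))K
  step 2: KI(K(SK))K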